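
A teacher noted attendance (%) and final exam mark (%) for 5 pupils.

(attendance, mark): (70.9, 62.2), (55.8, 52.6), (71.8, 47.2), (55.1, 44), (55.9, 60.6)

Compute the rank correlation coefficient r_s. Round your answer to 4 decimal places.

Rank attendance: 4, 2, 5, 1, 3
Rank mark: 5, 3, 2, 1, 4
d = rank(attendance) − rank(mark): -1, -1, 3, 0, -1; Σd² = 12
ρ = 1 − 6Σd² / [n(n²−1)] = 1 − 6×12 / (5×24) = 1 − 72/120 ≈ 0.4000

0.4000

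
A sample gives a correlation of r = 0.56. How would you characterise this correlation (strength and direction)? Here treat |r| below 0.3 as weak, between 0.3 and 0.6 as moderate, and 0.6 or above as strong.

moderate positive

r = 0.56 > 0 so the relationship is positive.
|r| = 0.56, which falls in the moderate range.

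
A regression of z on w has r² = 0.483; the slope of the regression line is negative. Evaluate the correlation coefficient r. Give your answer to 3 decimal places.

|r| = √0.483 = 0.695
The association is negative, so r = −0.695.

-0.695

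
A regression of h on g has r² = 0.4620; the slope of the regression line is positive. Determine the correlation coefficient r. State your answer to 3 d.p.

|r| = √0.4620 = 0.680
The association is positive, so r = 0.680.

0.680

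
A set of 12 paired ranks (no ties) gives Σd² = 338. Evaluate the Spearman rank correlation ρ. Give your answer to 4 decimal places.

-0.1818

ρ = 1 − 6Σd² / [n(n²−1)] = 1 − 6×338 / (12×143)
  = 1 − 2028/1716 = 1 − 1.18182 ≈ -0.1818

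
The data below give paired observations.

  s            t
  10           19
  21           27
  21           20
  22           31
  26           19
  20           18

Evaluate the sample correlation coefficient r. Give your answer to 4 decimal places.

n = 6, Σs = 120, Σt = 134, Σs² = 2542, Σt² = 3136, Σst = 2713
nΣst − ΣsΣt = 16278 − 16080 = 198
nΣs² − (Σs)² = 15252 − 14400 = 852; nΣt² − (Σt)² = 18816 − 17956 = 860
r = 198 / √(852 × 860) = 198 / 855.9907 ≈ 0.2313

0.2313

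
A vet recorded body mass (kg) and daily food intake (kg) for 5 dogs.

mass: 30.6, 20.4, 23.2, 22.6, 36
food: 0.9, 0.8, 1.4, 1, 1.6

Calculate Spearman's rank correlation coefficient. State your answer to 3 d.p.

0.700

Rank mass: 4, 1, 3, 2, 5
Rank food: 2, 1, 4, 3, 5
d = rank(mass) − rank(food): 2, 0, -1, -1, 0; Σd² = 6
ρ = 1 − 6Σd² / [n(n²−1)] = 1 − 6×6 / (5×24) = 1 − 36/120 ≈ 0.700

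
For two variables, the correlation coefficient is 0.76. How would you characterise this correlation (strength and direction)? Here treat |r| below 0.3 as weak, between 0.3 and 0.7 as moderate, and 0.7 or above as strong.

r = 0.76 > 0 so the relationship is positive.
|r| = 0.76, which falls in the strong range.

strong positive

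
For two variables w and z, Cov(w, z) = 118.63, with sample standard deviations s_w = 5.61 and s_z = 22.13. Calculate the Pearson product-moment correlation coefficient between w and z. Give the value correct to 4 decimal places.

0.9555

r = Cov(w,z) / (s_w · s_z) = 118.63 / (5.61 × 22.13)
  = 118.63 / 124.1493 ≈ 0.9555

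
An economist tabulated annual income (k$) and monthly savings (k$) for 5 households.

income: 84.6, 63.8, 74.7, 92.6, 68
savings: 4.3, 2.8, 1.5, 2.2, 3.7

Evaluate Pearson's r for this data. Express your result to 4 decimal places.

-0.0552

n = 5, Σx = 383.7, Σy = 14.5, Σx² = 30006.45, Σy² = 47.11, Σxy = 1109.79
nΣxy − ΣxΣy = 5548.95 − 5563.65 = -14.7
nΣx² − (Σx)² = 150032.25 − 147225.69 = 2806.56; nΣy² − (Σy)² = 235.55 − 210.25 = 25.3
r = -14.7 / √(2806.56 × 25.3) = -14.7 / 266.4695 ≈ -0.0552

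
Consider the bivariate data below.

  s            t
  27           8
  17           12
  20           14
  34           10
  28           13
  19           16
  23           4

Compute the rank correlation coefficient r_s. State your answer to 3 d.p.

-0.393

Rank s: 5, 1, 3, 7, 6, 2, 4
Rank t: 2, 4, 6, 3, 5, 7, 1
d = rank(s) − rank(t): 3, -3, -3, 4, 1, -5, 3; Σd² = 78
ρ = 1 − 6Σd² / [n(n²−1)] = 1 − 6×78 / (7×48) = 1 − 468/336 ≈ -0.393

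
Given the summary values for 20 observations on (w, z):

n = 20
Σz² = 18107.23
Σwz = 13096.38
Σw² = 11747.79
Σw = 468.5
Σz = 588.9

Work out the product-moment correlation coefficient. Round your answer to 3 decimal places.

-0.907

r = (nΣwz − ΣwΣz) / √[(nΣw² − (Σw)²)(nΣz² − (Σz)²)]
Numerator: 20×13096.38 − 468.5×588.9 = -13972.05
Denominator: √[(234955.8 − 219492.25)(362144.6 − 346803.21)] = √[15463.55 × 15341.39] = 15402.3489
r = -13972.05 / 15402.3489 ≈ -0.907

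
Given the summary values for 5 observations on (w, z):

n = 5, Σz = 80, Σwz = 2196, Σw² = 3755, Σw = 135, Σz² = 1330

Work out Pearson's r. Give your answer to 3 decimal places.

0.485

r = (nΣwz − ΣwΣz) / √[(nΣw² − (Σw)²)(nΣz² − (Σz)²)]
Numerator: 5×2196 − 135×80 = 180
Denominator: √[(18775 − 18225)(6650 − 6400)] = √[550 × 250] = 370.8099
r = 180 / 370.8099 ≈ 0.485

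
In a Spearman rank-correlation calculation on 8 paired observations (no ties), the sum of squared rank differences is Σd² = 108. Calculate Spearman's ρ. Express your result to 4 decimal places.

-0.2857

ρ = 1 − 6Σd² / [n(n²−1)] = 1 − 6×108 / (8×63)
  = 1 − 648/504 = 1 − 1.28571 ≈ -0.2857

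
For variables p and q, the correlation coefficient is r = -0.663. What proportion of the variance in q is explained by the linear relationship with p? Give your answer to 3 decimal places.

r² = (-0.663)² = 0.440

0.440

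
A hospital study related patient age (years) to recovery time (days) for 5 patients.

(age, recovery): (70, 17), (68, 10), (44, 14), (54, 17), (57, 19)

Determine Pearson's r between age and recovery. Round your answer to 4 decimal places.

n = 5, Σx = 293, Σy = 77, Σx² = 17625, Σy² = 1235, Σxy = 4487
nΣxy − ΣxΣy = 22435 − 22561 = -126
nΣx² − (Σx)² = 88125 − 85849 = 2276; nΣy² − (Σy)² = 6175 − 5929 = 246
r = -126 / √(2276 × 246) = -126 / 748.2620 ≈ -0.1684

-0.1684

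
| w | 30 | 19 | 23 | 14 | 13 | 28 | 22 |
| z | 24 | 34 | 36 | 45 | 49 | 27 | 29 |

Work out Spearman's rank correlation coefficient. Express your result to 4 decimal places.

Rank w: 7, 3, 5, 2, 1, 6, 4
Rank z: 1, 4, 5, 6, 7, 2, 3
d = rank(w) − rank(z): 6, -1, 0, -4, -6, 4, 1; Σd² = 106
ρ = 1 − 6Σd² / [n(n²−1)] = 1 − 6×106 / (7×48) = 1 − 636/336 ≈ -0.8929

-0.8929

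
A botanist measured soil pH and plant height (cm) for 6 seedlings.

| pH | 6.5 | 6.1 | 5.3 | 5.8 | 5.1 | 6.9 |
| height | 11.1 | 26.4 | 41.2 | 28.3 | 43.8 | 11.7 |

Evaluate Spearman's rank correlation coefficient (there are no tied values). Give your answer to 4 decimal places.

-0.9429

Rank pH: 5, 4, 2, 3, 1, 6
Rank height: 1, 3, 5, 4, 6, 2
d = rank(pH) − rank(height): 4, 1, -3, -1, -5, 4; Σd² = 68
ρ = 1 − 6Σd² / [n(n²−1)] = 1 − 6×68 / (6×35) = 1 − 408/210 ≈ -0.9429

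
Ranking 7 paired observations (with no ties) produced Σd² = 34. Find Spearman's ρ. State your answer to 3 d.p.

0.393

ρ = 1 − 6Σd² / [n(n²−1)] = 1 − 6×34 / (7×48)
  = 1 − 204/336 = 1 − 0.6071 ≈ 0.393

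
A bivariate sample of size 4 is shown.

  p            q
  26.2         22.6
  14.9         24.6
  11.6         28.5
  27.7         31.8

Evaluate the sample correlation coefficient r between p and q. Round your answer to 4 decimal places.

n = 4, Σp = 80.4, Σq = 107.5, Σp² = 1810.3, Σq² = 2939.41, Σpq = 2170.12
nΣpq − ΣpΣq = 8680.48 − 8643 = 37.48
nΣp² − (Σp)² = 7241.2 − 6464.16 = 777.04; nΣq² − (Σq)² = 11757.64 − 11556.25 = 201.39
r = 37.48 / √(777.04 × 201.39) = 37.48 / 395.5857 ≈ 0.0947

0.0947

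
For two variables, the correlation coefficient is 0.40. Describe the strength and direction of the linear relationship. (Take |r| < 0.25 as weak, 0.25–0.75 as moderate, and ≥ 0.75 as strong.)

r = 0.40 > 0 so the relationship is positive.
|r| = 0.40, which falls in the moderate range.

moderate positive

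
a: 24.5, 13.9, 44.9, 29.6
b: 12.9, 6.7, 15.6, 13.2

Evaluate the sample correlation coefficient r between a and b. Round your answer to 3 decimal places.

n = 4, Σa = 112.9, Σb = 48.4, Σa² = 3685.63, Σb² = 628.9, Σab = 1500.34
nΣab − ΣaΣb = 6001.36 − 5464.36 = 537
nΣa² − (Σa)² = 14742.52 − 12746.41 = 1996.11; nΣb² − (Σb)² = 2515.6 − 2342.56 = 173.04
r = 537 / √(1996.11 × 173.04) = 537 / 587.7133 ≈ 0.914

0.914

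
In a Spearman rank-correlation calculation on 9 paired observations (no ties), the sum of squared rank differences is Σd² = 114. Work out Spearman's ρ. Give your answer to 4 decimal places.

ρ = 1 − 6Σd² / [n(n²−1)] = 1 − 6×114 / (9×80)
  = 1 − 684/720 = 1 − 0.95000 ≈ 0.0500

0.0500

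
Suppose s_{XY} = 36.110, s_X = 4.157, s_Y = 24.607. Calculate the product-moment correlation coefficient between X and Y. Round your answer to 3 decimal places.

0.353

r = Cov(X,Y) / (s_X · s_Y) = 36.110 / (4.157 × 24.607)
  = 36.110 / 102.2913 ≈ 0.353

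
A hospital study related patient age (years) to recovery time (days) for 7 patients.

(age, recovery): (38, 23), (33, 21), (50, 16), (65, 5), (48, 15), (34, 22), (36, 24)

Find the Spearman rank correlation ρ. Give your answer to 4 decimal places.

-0.6429

Rank age: 4, 1, 6, 7, 5, 2, 3
Rank recovery: 6, 4, 3, 1, 2, 5, 7
d = rank(age) − rank(recovery): -2, -3, 3, 6, 3, -3, -4; Σd² = 92
ρ = 1 − 6Σd² / [n(n²−1)] = 1 − 6×92 / (7×48) = 1 − 552/336 ≈ -0.6429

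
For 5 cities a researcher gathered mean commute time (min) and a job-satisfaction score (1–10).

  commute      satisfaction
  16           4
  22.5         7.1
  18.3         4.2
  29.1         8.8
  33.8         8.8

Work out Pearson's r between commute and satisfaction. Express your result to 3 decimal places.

n = 5, Σx = 119.7, Σy = 32.9, Σx² = 3086.39, Σy² = 238.93, Σxy = 854.13
nΣxy − ΣxΣy = 4270.65 − 3938.13 = 332.52
nΣx² − (Σx)² = 15431.95 − 14328.09 = 1103.86; nΣy² − (Σy)² = 1194.65 − 1082.41 = 112.24
r = 332.52 / √(1103.86 × 112.24) = 332.52 / 351.9904 ≈ 0.945

0.945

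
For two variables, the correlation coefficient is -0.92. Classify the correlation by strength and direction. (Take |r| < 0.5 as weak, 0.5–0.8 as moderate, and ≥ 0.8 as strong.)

r = -0.92 < 0 so the relationship is negative.
|r| = 0.92, which falls in the strong range.

strong negative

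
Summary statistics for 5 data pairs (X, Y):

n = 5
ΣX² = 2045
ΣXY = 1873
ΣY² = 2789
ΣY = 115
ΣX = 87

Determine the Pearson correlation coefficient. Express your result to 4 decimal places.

-0.4628

r = (nΣXY − ΣXΣY) / √[(nΣX² − (ΣX)²)(nΣY² − (ΣY)²)]
Numerator: 5×1873 − 87×115 = -640
Denominator: √[(10225 − 7569)(13945 − 13225)] = √[2656 × 720] = 1382.8666
r = -640 / 1382.8666 ≈ -0.4628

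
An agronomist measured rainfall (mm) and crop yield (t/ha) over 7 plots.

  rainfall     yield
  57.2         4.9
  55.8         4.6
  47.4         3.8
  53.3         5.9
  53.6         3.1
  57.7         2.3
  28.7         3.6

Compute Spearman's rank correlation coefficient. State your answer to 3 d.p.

Rank rainfall: 6, 5, 2, 3, 4, 7, 1
Rank yield: 6, 5, 4, 7, 2, 1, 3
d = rank(rainfall) − rank(yield): 0, 0, -2, -4, 2, 6, -2; Σd² = 64
ρ = 1 − 6Σd² / [n(n²−1)] = 1 − 6×64 / (7×48) = 1 − 384/336 ≈ -0.143

-0.143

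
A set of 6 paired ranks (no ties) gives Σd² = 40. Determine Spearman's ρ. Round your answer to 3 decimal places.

ρ = 1 − 6Σd² / [n(n²−1)] = 1 − 6×40 / (6×35)
  = 1 − 240/210 = 1 − 1.1429 ≈ -0.143

-0.143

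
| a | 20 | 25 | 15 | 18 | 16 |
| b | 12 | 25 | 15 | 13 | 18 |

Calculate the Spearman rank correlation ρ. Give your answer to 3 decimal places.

0.100

Rank a: 4, 5, 1, 3, 2
Rank b: 1, 5, 3, 2, 4
d = rank(a) − rank(b): 3, 0, -2, 1, -2; Σd² = 18
ρ = 1 − 6Σd² / [n(n²−1)] = 1 − 6×18 / (5×24) = 1 − 108/120 ≈ 0.100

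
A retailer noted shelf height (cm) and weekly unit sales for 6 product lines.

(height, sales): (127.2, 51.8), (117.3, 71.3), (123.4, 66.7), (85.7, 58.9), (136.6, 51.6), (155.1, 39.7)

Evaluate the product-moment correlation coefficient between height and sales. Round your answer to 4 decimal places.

-0.6040

n = 6, Σx = 745.3, Σy = 340, Σx² = 95226.75, Σy² = 19923.68, Σxy = 41436.99
nΣxy − ΣxΣy = 248621.94 − 253402 = -4780.06
nΣx² − (Σx)² = 571360.5 − 555472.09 = 15888.41; nΣy² − (Σy)² = 119542.08 − 115600 = 3942.08
r = -4780.06 / √(15888.41 × 3942.08) = -4780.06 / 7914.1256 ≈ -0.6040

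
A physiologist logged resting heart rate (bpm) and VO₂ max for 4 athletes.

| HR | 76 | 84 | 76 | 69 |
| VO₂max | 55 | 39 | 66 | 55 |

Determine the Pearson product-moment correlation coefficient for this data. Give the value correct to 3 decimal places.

-0.620

n = 4, Σx = 305, Σy = 215, Σx² = 23369, Σy² = 11927, Σxy = 16267
nΣxy − ΣxΣy = 65068 − 65575 = -507
nΣx² − (Σx)² = 93476 − 93025 = 451; nΣy² − (Σy)² = 47708 − 46225 = 1483
r = -507 / √(451 × 1483) = -507 / 817.8221 ≈ -0.620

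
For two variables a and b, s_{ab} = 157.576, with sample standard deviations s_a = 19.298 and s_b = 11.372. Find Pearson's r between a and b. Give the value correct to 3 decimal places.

0.718

r = Cov(a,b) / (s_a · s_b) = 157.576 / (19.298 × 11.372)
  = 157.576 / 219.4569 ≈ 0.718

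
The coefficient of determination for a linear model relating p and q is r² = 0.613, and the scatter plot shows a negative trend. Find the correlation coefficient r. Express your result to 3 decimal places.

-0.783

|r| = √0.613 = 0.783
The association is negative, so r = −0.783.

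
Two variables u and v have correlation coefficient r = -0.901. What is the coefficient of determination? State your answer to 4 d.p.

r² = (-0.901)² = 0.8118

0.8118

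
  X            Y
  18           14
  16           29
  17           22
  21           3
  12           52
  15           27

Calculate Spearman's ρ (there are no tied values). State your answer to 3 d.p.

Rank X: 5, 3, 4, 6, 1, 2
Rank Y: 2, 5, 3, 1, 6, 4
d = rank(X) − rank(Y): 3, -2, 1, 5, -5, -2; Σd² = 68
ρ = 1 − 6Σd² / [n(n²−1)] = 1 − 6×68 / (6×35) = 1 − 408/210 ≈ -0.943

-0.943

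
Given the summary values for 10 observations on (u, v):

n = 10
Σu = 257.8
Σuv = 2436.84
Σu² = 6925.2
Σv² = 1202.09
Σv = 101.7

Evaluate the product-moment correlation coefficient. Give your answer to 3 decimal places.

r = (nΣuv − ΣuΣv) / √[(nΣu² − (Σu)²)(nΣv² − (Σv)²)]
Numerator: 10×2436.84 − 257.8×101.7 = -1849.86
Denominator: √[(69252 − 66460.84)(12020.9 − 10342.89)] = √[2791.16 × 1678.01] = 2164.1614
r = -1849.86 / 2164.1614 ≈ -0.855

-0.855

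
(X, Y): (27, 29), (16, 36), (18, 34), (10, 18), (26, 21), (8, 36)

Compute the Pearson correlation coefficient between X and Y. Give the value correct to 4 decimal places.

n = 6, ΣX = 105, ΣY = 174, ΣX² = 2149, ΣY² = 5354, ΣXY = 2985
nΣXY − ΣXΣY = 17910 − 18270 = -360
nΣX² − (ΣX)² = 12894 − 11025 = 1869; nΣY² − (ΣY)² = 32124 − 30276 = 1848
r = -360 / √(1869 × 1848) = -360 / 1858.4703 ≈ -0.1937

-0.1937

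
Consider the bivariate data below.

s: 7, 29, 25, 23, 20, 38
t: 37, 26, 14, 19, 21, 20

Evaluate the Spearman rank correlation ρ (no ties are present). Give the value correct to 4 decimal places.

Rank s: 1, 5, 4, 3, 2, 6
Rank t: 6, 5, 1, 2, 4, 3
d = rank(s) − rank(t): -5, 0, 3, 1, -2, 3; Σd² = 48
ρ = 1 − 6Σd² / [n(n²−1)] = 1 − 6×48 / (6×35) = 1 − 288/210 ≈ -0.3714

-0.3714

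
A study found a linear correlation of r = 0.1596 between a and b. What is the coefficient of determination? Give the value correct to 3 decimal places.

r² = (0.1596)² = 0.025

0.025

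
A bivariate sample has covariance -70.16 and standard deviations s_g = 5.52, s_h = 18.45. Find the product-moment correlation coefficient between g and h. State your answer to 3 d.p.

r = Cov(g,h) / (s_g · s_h) = -70.16 / (5.52 × 18.45)
  = -70.16 / 101.8440 ≈ -0.689

-0.689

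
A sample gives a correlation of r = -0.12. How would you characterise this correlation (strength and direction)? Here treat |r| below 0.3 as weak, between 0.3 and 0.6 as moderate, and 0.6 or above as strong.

weak negative

r = -0.12 < 0 so the relationship is negative.
|r| = 0.12, which falls in the weak range.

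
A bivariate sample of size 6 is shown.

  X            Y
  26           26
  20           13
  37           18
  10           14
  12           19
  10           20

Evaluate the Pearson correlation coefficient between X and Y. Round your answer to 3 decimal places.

n = 6, ΣX = 115, ΣY = 110, ΣX² = 2789, ΣY² = 2126, ΣXY = 2170
nΣXY − ΣXΣY = 13020 − 12650 = 370
nΣX² − (ΣX)² = 16734 − 13225 = 3509; nΣY² − (ΣY)² = 12756 − 12100 = 656
r = 370 / √(3509 × 656) = 370 / 1517.2027 ≈ 0.244

0.244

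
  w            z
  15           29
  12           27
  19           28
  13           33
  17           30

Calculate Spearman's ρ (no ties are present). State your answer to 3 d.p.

0.100

Rank w: 3, 1, 5, 2, 4
Rank z: 3, 1, 2, 5, 4
d = rank(w) − rank(z): 0, 0, 3, -3, 0; Σd² = 18
ρ = 1 − 6Σd² / [n(n²−1)] = 1 − 6×18 / (5×24) = 1 − 108/120 ≈ 0.100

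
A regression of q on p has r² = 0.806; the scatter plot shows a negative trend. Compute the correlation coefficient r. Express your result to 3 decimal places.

|r| = √0.806 = 0.898
The association is negative, so r = −0.898.

-0.898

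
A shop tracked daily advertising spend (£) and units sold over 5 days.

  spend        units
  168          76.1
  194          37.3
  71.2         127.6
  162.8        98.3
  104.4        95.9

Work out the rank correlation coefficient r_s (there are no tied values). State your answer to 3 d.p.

Rank spend: 4, 5, 1, 3, 2
Rank units: 2, 1, 5, 4, 3
d = rank(spend) − rank(units): 2, 4, -4, -1, -1; Σd² = 38
ρ = 1 − 6Σd² / [n(n²−1)] = 1 − 6×38 / (5×24) = 1 − 228/120 ≈ -0.900

-0.900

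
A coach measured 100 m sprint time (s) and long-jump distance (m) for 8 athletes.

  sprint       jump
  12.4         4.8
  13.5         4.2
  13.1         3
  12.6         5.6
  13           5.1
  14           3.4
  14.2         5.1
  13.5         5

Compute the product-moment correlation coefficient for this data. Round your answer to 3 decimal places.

n = 8, Σx = 106.3, Σy = 36.2, Σx² = 1415.27, Σy² = 169.62, Σxy = 479.9
nΣxy − ΣxΣy = 3839.2 − 3848.06 = -8.86
nΣx² − (Σx)² = 11322.16 − 11299.69 = 22.47; nΣy² − (Σy)² = 1356.96 − 1310.44 = 46.52
r = -8.86 / √(22.47 × 46.52) = -8.86 / 32.3312 ≈ -0.274

-0.274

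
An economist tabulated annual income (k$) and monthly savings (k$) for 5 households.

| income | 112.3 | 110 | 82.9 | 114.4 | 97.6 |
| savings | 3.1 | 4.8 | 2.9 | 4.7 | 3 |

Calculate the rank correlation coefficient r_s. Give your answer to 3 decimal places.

0.700

Rank income: 4, 3, 1, 5, 2
Rank savings: 3, 5, 1, 4, 2
d = rank(income) − rank(savings): 1, -2, 0, 1, 0; Σd² = 6
ρ = 1 − 6Σd² / [n(n²−1)] = 1 − 6×6 / (5×24) = 1 − 36/120 ≈ 0.700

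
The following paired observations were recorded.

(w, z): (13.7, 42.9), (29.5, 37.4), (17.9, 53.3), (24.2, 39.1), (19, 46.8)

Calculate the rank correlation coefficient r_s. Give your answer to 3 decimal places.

-0.700

Rank w: 1, 5, 2, 4, 3
Rank z: 3, 1, 5, 2, 4
d = rank(w) − rank(z): -2, 4, -3, 2, -1; Σd² = 34
ρ = 1 − 6Σd² / [n(n²−1)] = 1 − 6×34 / (5×24) = 1 − 204/120 ≈ -0.700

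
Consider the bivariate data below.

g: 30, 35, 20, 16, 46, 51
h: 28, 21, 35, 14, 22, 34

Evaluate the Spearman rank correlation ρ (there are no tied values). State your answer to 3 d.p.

0.257

Rank g: 3, 4, 2, 1, 5, 6
Rank h: 4, 2, 6, 1, 3, 5
d = rank(g) − rank(h): -1, 2, -4, 0, 2, 1; Σd² = 26
ρ = 1 − 6Σd² / [n(n²−1)] = 1 − 6×26 / (6×35) = 1 − 156/210 ≈ 0.257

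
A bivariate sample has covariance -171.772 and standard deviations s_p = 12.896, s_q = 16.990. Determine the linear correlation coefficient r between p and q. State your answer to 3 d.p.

r = Cov(p,q) / (s_p · s_q) = -171.772 / (12.896 × 16.990)
  = -171.772 / 219.1030 ≈ -0.784

-0.784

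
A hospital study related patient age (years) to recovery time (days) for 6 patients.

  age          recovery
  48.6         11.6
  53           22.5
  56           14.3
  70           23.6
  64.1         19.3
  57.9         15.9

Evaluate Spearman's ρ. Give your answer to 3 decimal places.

Rank age: 1, 2, 3, 6, 5, 4
Rank recovery: 1, 5, 2, 6, 4, 3
d = rank(age) − rank(recovery): 0, -3, 1, 0, 1, 1; Σd² = 12
ρ = 1 − 6Σd² / [n(n²−1)] = 1 − 6×12 / (6×35) = 1 − 72/210 ≈ 0.657

0.657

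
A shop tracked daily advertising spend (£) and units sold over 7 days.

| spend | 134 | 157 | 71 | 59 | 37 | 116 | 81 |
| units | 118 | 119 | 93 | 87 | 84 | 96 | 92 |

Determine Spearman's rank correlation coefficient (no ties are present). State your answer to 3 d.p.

0.964

Rank spend: 6, 7, 3, 2, 1, 5, 4
Rank units: 6, 7, 4, 2, 1, 5, 3
d = rank(spend) − rank(units): 0, 0, -1, 0, 0, 0, 1; Σd² = 2
ρ = 1 − 6Σd² / [n(n²−1)] = 1 − 6×2 / (7×48) = 1 − 12/336 ≈ 0.964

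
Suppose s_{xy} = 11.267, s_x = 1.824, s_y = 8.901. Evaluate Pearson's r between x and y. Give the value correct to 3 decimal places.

r = Cov(x,y) / (s_x · s_y) = 11.267 / (1.824 × 8.901)
  = 11.267 / 16.2354 ≈ 0.694

0.694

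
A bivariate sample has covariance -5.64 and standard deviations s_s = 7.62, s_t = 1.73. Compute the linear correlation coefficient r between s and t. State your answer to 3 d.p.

r = Cov(s,t) / (s_s · s_t) = -5.64 / (7.62 × 1.73)
  = -5.64 / 13.1826 ≈ -0.428

-0.428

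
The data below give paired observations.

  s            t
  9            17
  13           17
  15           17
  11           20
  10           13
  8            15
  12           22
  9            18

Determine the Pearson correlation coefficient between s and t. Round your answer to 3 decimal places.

0.292

n = 8, Σs = 87, Σt = 139, Σs² = 985, Σt² = 2469, Σst = 1525
nΣst − ΣsΣt = 12200 − 12093 = 107
nΣs² − (Σs)² = 7880 − 7569 = 311; nΣt² − (Σt)² = 19752 − 19321 = 431
r = 107 / √(311 × 431) = 107 / 366.1161 ≈ 0.292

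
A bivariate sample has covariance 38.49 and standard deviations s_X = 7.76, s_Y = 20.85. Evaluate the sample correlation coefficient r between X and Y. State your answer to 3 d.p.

0.238

r = Cov(X,Y) / (s_X · s_Y) = 38.49 / (7.76 × 20.85)
  = 38.49 / 161.7960 ≈ 0.238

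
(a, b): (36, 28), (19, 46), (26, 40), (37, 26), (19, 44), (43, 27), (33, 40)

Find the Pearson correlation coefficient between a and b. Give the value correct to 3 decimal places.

-0.912

n = 7, Σa = 213, Σb = 251, Σa² = 7001, Σb² = 9441, Σab = 7201
nΣab − ΣaΣb = 50407 − 53463 = -3056
nΣa² − (Σa)² = 49007 − 45369 = 3638; nΣb² − (Σb)² = 66087 − 63001 = 3086
r = -3056 / √(3638 × 3086) = -3056 / 3350.6519 ≈ -0.912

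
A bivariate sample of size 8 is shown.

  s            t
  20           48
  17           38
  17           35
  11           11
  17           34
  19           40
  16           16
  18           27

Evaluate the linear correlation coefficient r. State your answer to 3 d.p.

0.852

n = 8, Σs = 135, Σt = 249, Σs² = 2329, Σt² = 8835, Σst = 4402
nΣst − ΣsΣt = 35216 − 33615 = 1601
nΣs² − (Σs)² = 18632 − 18225 = 407; nΣt² − (Σt)² = 70680 − 62001 = 8679
r = 1601 / √(407 × 8679) = 1601 / 1879.4555 ≈ 0.852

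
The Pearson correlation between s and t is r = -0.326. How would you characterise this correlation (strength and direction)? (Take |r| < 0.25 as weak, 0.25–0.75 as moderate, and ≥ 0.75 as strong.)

r = -0.326 < 0 so the relationship is negative.
|r| = 0.326, which falls in the moderate range.

moderate negative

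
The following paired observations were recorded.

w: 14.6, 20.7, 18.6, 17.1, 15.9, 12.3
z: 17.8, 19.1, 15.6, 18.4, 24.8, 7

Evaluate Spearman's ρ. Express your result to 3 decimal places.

Rank w: 2, 6, 5, 4, 3, 1
Rank z: 3, 5, 2, 4, 6, 1
d = rank(w) − rank(z): -1, 1, 3, 0, -3, 0; Σd² = 20
ρ = 1 − 6Σd² / [n(n²−1)] = 1 − 6×20 / (6×35) = 1 − 120/210 ≈ 0.429

0.429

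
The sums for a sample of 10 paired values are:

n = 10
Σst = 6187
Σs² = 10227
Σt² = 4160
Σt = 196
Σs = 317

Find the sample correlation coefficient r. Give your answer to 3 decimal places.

r = (nΣst − ΣsΣt) / √[(nΣs² − (Σs)²)(nΣt² − (Σt)²)]
Numerator: 10×6187 − 317×196 = -262
Denominator: √[(102270 − 100489)(41600 − 38416)] = √[1781 × 3184] = 2381.3240
r = -262 / 2381.3240 ≈ -0.110

-0.110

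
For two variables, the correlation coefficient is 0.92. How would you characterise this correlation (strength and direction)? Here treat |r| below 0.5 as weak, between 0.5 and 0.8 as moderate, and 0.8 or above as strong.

strong positive

r = 0.92 > 0 so the relationship is positive.
|r| = 0.92, which falls in the strong range.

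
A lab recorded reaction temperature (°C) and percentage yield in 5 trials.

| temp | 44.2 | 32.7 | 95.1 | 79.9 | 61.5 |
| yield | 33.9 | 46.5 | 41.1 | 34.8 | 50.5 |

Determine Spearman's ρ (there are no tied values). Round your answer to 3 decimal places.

Rank temp: 2, 1, 5, 4, 3
Rank yield: 1, 4, 3, 2, 5
d = rank(temp) − rank(yield): 1, -3, 2, 2, -2; Σd² = 22
ρ = 1 − 6Σd² / [n(n²−1)] = 1 − 6×22 / (5×24) = 1 − 132/120 ≈ -0.100

-0.100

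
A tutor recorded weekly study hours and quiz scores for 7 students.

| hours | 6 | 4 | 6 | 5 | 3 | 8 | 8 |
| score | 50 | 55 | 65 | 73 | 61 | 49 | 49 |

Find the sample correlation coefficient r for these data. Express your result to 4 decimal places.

n = 7, Σx = 40, Σy = 402, Σx² = 250, Σy² = 23602, Σxy = 2242
nΣxy − ΣxΣy = 15694 − 16080 = -386
nΣx² − (Σx)² = 1750 − 1600 = 150; nΣy² − (Σy)² = 165214 − 161604 = 3610
r = -386 / √(150 × 3610) = -386 / 735.8668 ≈ -0.5246

-0.5246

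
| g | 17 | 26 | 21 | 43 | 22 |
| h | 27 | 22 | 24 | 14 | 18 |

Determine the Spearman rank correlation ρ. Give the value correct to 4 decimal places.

Rank g: 1, 4, 2, 5, 3
Rank h: 5, 3, 4, 1, 2
d = rank(g) − rank(h): -4, 1, -2, 4, 1; Σd² = 38
ρ = 1 − 6Σd² / [n(n²−1)] = 1 − 6×38 / (5×24) = 1 − 228/120 ≈ -0.9000

-0.9000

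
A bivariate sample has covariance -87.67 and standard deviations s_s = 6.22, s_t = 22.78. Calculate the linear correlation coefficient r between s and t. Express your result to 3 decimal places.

r = Cov(s,t) / (s_s · s_t) = -87.67 / (6.22 × 22.78)
  = -87.67 / 141.6916 ≈ -0.619

-0.619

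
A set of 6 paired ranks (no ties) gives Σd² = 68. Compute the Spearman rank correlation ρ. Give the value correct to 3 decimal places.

ρ = 1 − 6Σd² / [n(n²−1)] = 1 − 6×68 / (6×35)
  = 1 − 408/210 = 1 − 1.9429 ≈ -0.943

-0.943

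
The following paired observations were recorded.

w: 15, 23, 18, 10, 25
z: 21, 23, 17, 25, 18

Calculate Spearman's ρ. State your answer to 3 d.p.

-0.500

Rank w: 2, 4, 3, 1, 5
Rank z: 3, 4, 1, 5, 2
d = rank(w) − rank(z): -1, 0, 2, -4, 3; Σd² = 30
ρ = 1 − 6Σd² / [n(n²−1)] = 1 − 6×30 / (5×24) = 1 − 180/120 ≈ -0.500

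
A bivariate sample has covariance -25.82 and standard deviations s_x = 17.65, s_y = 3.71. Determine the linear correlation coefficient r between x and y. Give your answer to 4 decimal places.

-0.3943

r = Cov(x,y) / (s_x · s_y) = -25.82 / (17.65 × 3.71)
  = -25.82 / 65.4815 ≈ -0.3943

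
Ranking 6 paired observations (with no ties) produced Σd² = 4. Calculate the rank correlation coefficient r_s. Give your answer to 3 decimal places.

ρ = 1 − 6Σd² / [n(n²−1)] = 1 − 6×4 / (6×35)
  = 1 − 24/210 = 1 − 0.1143 ≈ 0.886

0.886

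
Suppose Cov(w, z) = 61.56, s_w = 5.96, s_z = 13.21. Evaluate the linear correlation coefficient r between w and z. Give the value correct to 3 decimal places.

0.782

r = Cov(w,z) / (s_w · s_z) = 61.56 / (5.96 × 13.21)
  = 61.56 / 78.7316 ≈ 0.782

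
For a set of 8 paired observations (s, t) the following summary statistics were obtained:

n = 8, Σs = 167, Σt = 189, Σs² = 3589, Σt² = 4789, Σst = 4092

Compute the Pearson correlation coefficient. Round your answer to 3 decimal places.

0.803

r = (nΣst − ΣsΣt) / √[(nΣs² − (Σs)²)(nΣt² − (Σt)²)]
Numerator: 8×4092 − 167×189 = 1173
Denominator: √[(28712 − 27889)(38312 − 35721)] = √[823 × 2591] = 1460.2716
r = 1173 / 1460.2716 ≈ 0.803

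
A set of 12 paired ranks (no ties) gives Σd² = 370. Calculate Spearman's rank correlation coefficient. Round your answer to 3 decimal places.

ρ = 1 − 6Σd² / [n(n²−1)] = 1 − 6×370 / (12×143)
  = 1 − 2220/1716 = 1 − 1.2937 ≈ -0.294

-0.294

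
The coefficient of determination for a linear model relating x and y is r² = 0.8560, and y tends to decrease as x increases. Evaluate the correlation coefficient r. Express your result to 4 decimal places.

-0.9252

|r| = √0.8560 = 0.9252
The association is negative, so r = −0.9252.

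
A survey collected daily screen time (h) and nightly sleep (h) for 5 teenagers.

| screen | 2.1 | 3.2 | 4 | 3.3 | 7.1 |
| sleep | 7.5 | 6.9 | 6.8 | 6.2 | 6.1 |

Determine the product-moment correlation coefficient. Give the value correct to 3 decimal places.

n = 5, Σx = 19.7, Σy = 33.5, Σx² = 91.95, Σy² = 225.75, Σxy = 128.8
nΣxy − ΣxΣy = 644 − 659.95 = -15.95
nΣx² − (Σx)² = 459.75 − 388.09 = 71.66; nΣy² − (Σy)² = 1128.75 − 1122.25 = 6.5
r = -15.95 / √(71.66 × 6.5) = -15.95 / 21.5822 ≈ -0.739

-0.739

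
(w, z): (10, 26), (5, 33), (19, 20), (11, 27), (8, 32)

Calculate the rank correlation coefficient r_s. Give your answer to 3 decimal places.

-0.900

Rank w: 3, 1, 5, 4, 2
Rank z: 2, 5, 1, 3, 4
d = rank(w) − rank(z): 1, -4, 4, 1, -2; Σd² = 38
ρ = 1 − 6Σd² / [n(n²−1)] = 1 − 6×38 / (5×24) = 1 − 228/120 ≈ -0.900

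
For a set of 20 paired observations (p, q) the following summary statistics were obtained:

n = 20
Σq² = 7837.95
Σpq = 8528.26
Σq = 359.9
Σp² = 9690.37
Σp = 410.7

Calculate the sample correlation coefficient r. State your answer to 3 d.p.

r = (nΣpq − ΣpΣq) / √[(nΣp² − (Σp)²)(nΣq² − (Σq)²)]
Numerator: 20×8528.26 − 410.7×359.9 = 22754.27
Denominator: √[(193807.4 − 168674.49)(156759 − 129528.01)] = √[25132.91 × 27230.99] = 26160.9255
r = 22754.27 / 26160.9255 ≈ 0.870

0.870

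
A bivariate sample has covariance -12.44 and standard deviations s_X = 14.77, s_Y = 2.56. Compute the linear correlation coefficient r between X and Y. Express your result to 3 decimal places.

r = Cov(X,Y) / (s_X · s_Y) = -12.44 / (14.77 × 2.56)
  = -12.44 / 37.8112 ≈ -0.329

-0.329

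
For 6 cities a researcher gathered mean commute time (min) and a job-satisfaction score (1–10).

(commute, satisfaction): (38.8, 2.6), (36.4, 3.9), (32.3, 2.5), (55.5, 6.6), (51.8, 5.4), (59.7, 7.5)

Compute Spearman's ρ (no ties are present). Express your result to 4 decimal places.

0.9429

Rank commute: 3, 2, 1, 5, 4, 6
Rank satisfaction: 2, 3, 1, 5, 4, 6
d = rank(commute) − rank(satisfaction): 1, -1, 0, 0, 0, 0; Σd² = 2
ρ = 1 − 6Σd² / [n(n²−1)] = 1 − 6×2 / (6×35) = 1 − 12/210 ≈ 0.9429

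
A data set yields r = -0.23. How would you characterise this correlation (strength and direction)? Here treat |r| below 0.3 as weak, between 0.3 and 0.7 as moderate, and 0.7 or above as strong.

r = -0.23 < 0 so the relationship is negative.
|r| = 0.23, which falls in the weak range.

weak negative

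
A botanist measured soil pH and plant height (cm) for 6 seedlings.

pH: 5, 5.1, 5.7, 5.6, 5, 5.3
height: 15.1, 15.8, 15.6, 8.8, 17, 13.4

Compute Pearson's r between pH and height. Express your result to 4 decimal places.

n = 6, Σx = 31.7, Σy = 85.7, Σx² = 167.95, Σy² = 1267.01, Σxy = 450.3
nΣxy − ΣxΣy = 2701.8 − 2716.69 = -14.89
nΣx² − (Σx)² = 1007.7 − 1004.89 = 2.81; nΣy² − (Σy)² = 7602.06 − 7344.49 = 257.57
r = -14.89 / √(2.81 × 257.57) = -14.89 / 26.9030 ≈ -0.5535

-0.5535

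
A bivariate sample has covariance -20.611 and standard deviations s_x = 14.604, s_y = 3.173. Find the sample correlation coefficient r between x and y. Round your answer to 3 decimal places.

r = Cov(x,y) / (s_x · s_y) = -20.611 / (14.604 × 3.173)
  = -20.611 / 46.3385 ≈ -0.445

-0.445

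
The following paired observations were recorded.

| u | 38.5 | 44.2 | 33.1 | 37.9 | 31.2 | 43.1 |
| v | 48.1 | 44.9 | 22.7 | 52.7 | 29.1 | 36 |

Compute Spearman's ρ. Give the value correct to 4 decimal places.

0.4286

Rank u: 4, 6, 2, 3, 1, 5
Rank v: 5, 4, 1, 6, 2, 3
d = rank(u) − rank(v): -1, 2, 1, -3, -1, 2; Σd² = 20
ρ = 1 − 6Σd² / [n(n²−1)] = 1 − 6×20 / (6×35) = 1 − 120/210 ≈ 0.4286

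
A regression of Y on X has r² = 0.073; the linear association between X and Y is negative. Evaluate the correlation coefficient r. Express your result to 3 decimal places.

-0.270

|r| = √0.073 = 0.270
The association is negative, so r = −0.270.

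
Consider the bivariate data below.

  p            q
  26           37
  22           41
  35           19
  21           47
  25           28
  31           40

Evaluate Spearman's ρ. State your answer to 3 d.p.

Rank p: 4, 2, 6, 1, 3, 5
Rank q: 3, 5, 1, 6, 2, 4
d = rank(p) − rank(q): 1, -3, 5, -5, 1, 1; Σd² = 62
ρ = 1 − 6Σd² / [n(n²−1)] = 1 − 6×62 / (6×35) = 1 − 372/210 ≈ -0.771

-0.771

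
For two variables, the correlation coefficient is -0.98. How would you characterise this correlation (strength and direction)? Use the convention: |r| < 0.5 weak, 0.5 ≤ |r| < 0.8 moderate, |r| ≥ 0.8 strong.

r = -0.98 < 0 so the relationship is negative.
|r| = 0.98, which falls in the strong range.

strong negative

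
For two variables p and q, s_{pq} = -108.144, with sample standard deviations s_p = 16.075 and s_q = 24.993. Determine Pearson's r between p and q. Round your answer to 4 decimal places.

-0.2692

r = Cov(p,q) / (s_p · s_q) = -108.144 / (16.075 × 24.993)
  = -108.144 / 401.7625 ≈ -0.2692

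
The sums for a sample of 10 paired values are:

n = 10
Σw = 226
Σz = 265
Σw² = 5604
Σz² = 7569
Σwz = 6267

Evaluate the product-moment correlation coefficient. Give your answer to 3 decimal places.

0.534

r = (nΣwz − ΣwΣz) / √[(nΣw² − (Σw)²)(nΣz² − (Σz)²)]
Numerator: 10×6267 − 226×265 = 2780
Denominator: √[(56040 − 51076)(75690 − 70225)] = √[4964 × 5465] = 5208.4796
r = 2780 / 5208.4796 ≈ 0.534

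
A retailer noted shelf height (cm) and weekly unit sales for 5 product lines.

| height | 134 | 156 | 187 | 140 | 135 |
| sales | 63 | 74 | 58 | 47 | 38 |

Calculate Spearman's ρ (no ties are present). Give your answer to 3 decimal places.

Rank height: 1, 4, 5, 3, 2
Rank sales: 4, 5, 3, 2, 1
d = rank(height) − rank(sales): -3, -1, 2, 1, 1; Σd² = 16
ρ = 1 − 6Σd² / [n(n²−1)] = 1 − 6×16 / (5×24) = 1 − 96/120 ≈ 0.200

0.200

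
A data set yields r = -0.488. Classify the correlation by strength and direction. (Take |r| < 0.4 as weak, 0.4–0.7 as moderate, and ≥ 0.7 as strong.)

moderate negative

r = -0.488 < 0 so the relationship is negative.
|r| = 0.488, which falls in the moderate range.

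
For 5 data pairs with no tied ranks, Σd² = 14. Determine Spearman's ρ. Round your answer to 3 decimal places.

ρ = 1 − 6Σd² / [n(n²−1)] = 1 − 6×14 / (5×24)
  = 1 − 84/120 = 1 − 0.7000 ≈ 0.300

0.300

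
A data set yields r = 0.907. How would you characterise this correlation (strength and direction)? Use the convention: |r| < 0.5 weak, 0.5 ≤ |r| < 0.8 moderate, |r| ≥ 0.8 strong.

r = 0.907 > 0 so the relationship is positive.
|r| = 0.907, which falls in the strong range.

strong positive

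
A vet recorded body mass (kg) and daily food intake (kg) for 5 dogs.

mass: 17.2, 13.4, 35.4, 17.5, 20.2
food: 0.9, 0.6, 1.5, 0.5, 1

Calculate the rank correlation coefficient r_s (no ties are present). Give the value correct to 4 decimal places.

Rank mass: 2, 1, 5, 3, 4
Rank food: 3, 2, 5, 1, 4
d = rank(mass) − rank(food): -1, -1, 0, 2, 0; Σd² = 6
ρ = 1 − 6Σd² / [n(n²−1)] = 1 − 6×6 / (5×24) = 1 − 36/120 ≈ 0.7000

0.7000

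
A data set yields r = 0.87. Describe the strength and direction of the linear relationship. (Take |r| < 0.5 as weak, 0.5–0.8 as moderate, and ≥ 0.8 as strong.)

r = 0.87 > 0 so the relationship is positive.
|r| = 0.87, which falls in the strong range.

strong positive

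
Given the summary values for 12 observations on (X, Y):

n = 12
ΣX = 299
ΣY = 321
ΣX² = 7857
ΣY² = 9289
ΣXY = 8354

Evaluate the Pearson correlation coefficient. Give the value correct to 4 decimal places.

0.6655

r = (nΣXY − ΣXΣY) / √[(nΣX² − (ΣX)²)(nΣY² − (ΣY)²)]
Numerator: 12×8354 − 299×321 = 4269
Denominator: √[(94284 − 89401)(111468 − 103041)] = √[4883 × 8427] = 6414.7518
r = 4269 / 6414.7518 ≈ 0.6655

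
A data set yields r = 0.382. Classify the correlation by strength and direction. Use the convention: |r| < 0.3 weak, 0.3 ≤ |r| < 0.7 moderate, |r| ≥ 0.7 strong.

moderate positive

r = 0.382 > 0 so the relationship is positive.
|r| = 0.382, which falls in the moderate range.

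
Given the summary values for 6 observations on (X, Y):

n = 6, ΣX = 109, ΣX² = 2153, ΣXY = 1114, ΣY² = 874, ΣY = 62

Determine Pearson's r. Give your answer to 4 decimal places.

r = (nΣXY − ΣXΣY) / √[(nΣX² − (ΣX)²)(nΣY² − (ΣY)²)]
Numerator: 6×1114 − 109×62 = -74
Denominator: √[(12918 − 11881)(5244 − 3844)] = √[1037 × 1400] = 1204.9066
r = -74 / 1204.9066 ≈ -0.0614

-0.0614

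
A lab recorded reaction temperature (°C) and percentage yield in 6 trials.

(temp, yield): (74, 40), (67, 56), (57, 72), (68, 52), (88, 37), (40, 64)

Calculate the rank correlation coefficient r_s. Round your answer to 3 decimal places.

-0.943

Rank temp: 5, 3, 2, 4, 6, 1
Rank yield: 2, 4, 6, 3, 1, 5
d = rank(temp) − rank(yield): 3, -1, -4, 1, 5, -4; Σd² = 68
ρ = 1 − 6Σd² / [n(n²−1)] = 1 − 6×68 / (6×35) = 1 − 408/210 ≈ -0.943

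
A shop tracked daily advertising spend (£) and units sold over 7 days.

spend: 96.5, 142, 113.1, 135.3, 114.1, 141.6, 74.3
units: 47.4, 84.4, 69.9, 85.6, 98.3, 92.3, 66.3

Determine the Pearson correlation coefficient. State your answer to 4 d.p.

n = 7, Σx = 816.9, Σy = 544.2, Σx² = 99163.81, Σy² = 44161.36, Σxy = 65258.07
nΣxy − ΣxΣy = 456806.49 − 444556.98 = 12249.51
nΣx² − (Σx)² = 694146.67 − 667325.61 = 26821.06; nΣy² − (Σy)² = 309129.52 − 296153.64 = 12975.88
r = 12249.51 / √(26821.06 × 12975.88) = 12249.51 / 18655.4779 ≈ 0.6566

0.6566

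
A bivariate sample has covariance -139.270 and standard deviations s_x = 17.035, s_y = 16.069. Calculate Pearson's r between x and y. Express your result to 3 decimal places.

r = Cov(x,y) / (s_x · s_y) = -139.270 / (17.035 × 16.069)
  = -139.270 / 273.7354 ≈ -0.509

-0.509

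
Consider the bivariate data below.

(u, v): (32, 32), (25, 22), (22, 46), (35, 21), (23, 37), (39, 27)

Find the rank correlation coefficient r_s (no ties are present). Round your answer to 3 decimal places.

Rank u: 4, 3, 1, 5, 2, 6
Rank v: 4, 2, 6, 1, 5, 3
d = rank(u) − rank(v): 0, 1, -5, 4, -3, 3; Σd² = 60
ρ = 1 − 6Σd² / [n(n²−1)] = 1 − 6×60 / (6×35) = 1 − 360/210 ≈ -0.714

-0.714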